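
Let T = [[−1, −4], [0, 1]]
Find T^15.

T² = I (check: tr T = 0 and det T = −1), so T^15 = T since 15 is odd.

[[−1, −4], [0, 1]]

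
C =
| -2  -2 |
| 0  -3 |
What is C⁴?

C² = [[4, 10], [0, 9]]
C³ = [[-8, -38], [0, -27]]
C⁴ = [[16, 130], [0, 81]]

[[16, 130], [0, 81]]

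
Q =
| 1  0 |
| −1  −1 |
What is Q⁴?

Q² = [[1, 0], [0, 1]]
Q³ = [[1, 0], [−1, −1]]
Q⁴ = [[1, 0], [0, 1]]

[[1, 0], [0, 1]]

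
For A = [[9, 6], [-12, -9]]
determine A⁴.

tr A = 0 and det A = -9, so the characteristic polynomial is λ² − (0)λ + (-9) with roots 3 and -3.
Eigenvectors give P = [[-1, 1], [1, -2]] with P⁻¹ = [[-2, -1], [-1, -1]], and A = P·diag(3, -3)·P⁻¹.
Then A⁴ = P·diag(81, 81)·P⁻¹ = [[-81, 81], [81, -162]] · [[-2, -1], [-1, -1]] = [[81, 0], [0, 81]].

[[81, 0], [0, 81]]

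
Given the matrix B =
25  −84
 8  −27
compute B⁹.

tr B = −2 and det B = −3, so the characteristic polynomial is λ² − (−2)λ + (−3) with roots 1 and −3.
Eigenvectors give P = [[7, 3], [2, 1]] with P⁻¹ = [[1, −3], [−2, 7]], and B = P·diag(1, −3)·P⁻¹.
Then B⁹ = P·diag(1, −19683)·P⁻¹ = [[7, −59049], [2, −19683]] · [[1, −3], [−2, 7]] = [[118105, −413364], [39368, −137787]].

[[118105, −413364], [39368, −137787]]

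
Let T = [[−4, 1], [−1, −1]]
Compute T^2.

[[15, −5], [5, 0]]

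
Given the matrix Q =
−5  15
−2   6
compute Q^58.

[[−5, 15], [−2, 6]]

Q² = Q (a projection; rank 1, trace 1), so Q^58 = Q.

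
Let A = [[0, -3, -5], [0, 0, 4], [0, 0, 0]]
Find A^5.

[[0, 0, 0], [0, 0, 0], [0, 0, 0]]

A is strictly triangular, hence nilpotent: A^3 = 0, so A^5 = 0.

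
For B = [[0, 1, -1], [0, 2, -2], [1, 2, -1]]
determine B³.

B² = [[-1, 0, -1], [-2, 0, -2], [-1, 3, -4]]
B³ = [[-1, -3, 2], [-2, -6, 4], [-4, -3, -1]]

[[-1, -3, 2], [-2, -6, 4], [-4, -3, -1]]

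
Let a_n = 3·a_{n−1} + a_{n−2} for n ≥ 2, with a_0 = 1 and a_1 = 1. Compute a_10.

With companion matrix B = [[3, 1], [1, 0]], [a_n, a_{n−1}]ᵀ = B·[a_{n−1}, a_{n−2}]ᵀ, so [a_10, a_9]ᵀ = B⁹·[a_1, a_0]ᵀ.
B⁹ = [[42837, 12970], [12970, 3927]], giving [a_10, a_9]ᵀ = [[55807], [16897]].

55807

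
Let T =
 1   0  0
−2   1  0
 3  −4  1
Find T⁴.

[[1, 0, 0], [−8, 1, 0], [60, −16, 1]]

T = I + N where N = [[0, 0, 0], [−2, 0, 0], [3, −4, 0]] is strictly lower-triangular, so N³ = 0.
(I + N)⁴ = I + 4·N + 6·N² = [[1, 0, 0], [−8, 1, 0], [60, −16, 1]].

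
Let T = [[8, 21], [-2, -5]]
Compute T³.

tr T = 3 and det T = 2, so the characteristic polynomial is λ² − (3)λ + (2) with roots 1 and 2.
Eigenvectors give P = [[3, -7], [-1, 2]] with P⁻¹ = [[-2, -7], [-1, -3]], and T = P·diag(1, 2)·P⁻¹.
Then T³ = P·diag(1, 8)·P⁻¹ = [[3, -56], [-1, 16]] · [[-2, -7], [-1, -3]] = [[50, 147], [-14, -41]].

[[50, 147], [-14, -41]]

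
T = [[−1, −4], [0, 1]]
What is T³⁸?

T² = I (check: tr T = 0 and det T = −1), so T³⁸ = I since 38 is even.

[[1, 0], [0, 1]]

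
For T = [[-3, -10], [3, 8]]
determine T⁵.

tr T = 5 and det T = 6, so the characteristic polynomial is λ² − (5)λ + (6) with roots 3 and 2.
Eigenvectors give P = [[5, -2], [-3, 1]] with P⁻¹ = [[-1, -2], [-3, -5]], and T = P·diag(3, 2)·P⁻¹.
Then T⁵ = P·diag(243, 32)·P⁻¹ = [[1215, -64], [-729, 32]] · [[-1, -2], [-3, -5]] = [[-1023, -2110], [633, 1298]].

[[-1023, -2110], [633, 1298]]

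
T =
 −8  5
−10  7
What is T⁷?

tr T = −1 and det T = −6, so the characteristic polynomial is λ² − (−1)λ + (−6) with roots −3 and 2.
Eigenvectors give P = [[1, −1], [1, −2]] with P⁻¹ = [[2, −1], [1, −1]], and T = P·diag(−3, 2)·P⁻¹.
Then T⁷ = P·diag(−2187, 128)·P⁻¹ = [[−2187, −128], [−2187, −256]] · [[2, −1], [1, −1]] = [[−4502, 2315], [−4630, 2443]].

[[−4502, 2315], [−4630, 2443]]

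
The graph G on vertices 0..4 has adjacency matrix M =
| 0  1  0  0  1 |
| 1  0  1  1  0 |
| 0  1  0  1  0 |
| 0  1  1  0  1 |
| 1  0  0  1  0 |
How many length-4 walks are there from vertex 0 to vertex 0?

The number of length-4 walks from vertex 0 to vertex 0 is entry (0,0) of M^4, where M is the adjacency matrix.
M^2 = [[2, 0, 1, 2, 0], [0, 3, 1, 1, 2], [1, 1, 2, 1, 1], [2, 1, 1, 3, 0], [0, 2, 1, 0, 2]]
M^3 = [[0, 5, 2, 1, 4], [5, 2, 4, 6, 1], [2, 4, 2, 4, 2], [1, 6, 4, 2, 5], [4, 1, 2, 5, 0]]
M^4 = [[9, 3, 6, 11, 1], [3, 15, 8, 7, 11], [6, 8, 8, 8, 6], [11, 7, 8, 15, 3], [1, 11, 6, 3, 9]]

9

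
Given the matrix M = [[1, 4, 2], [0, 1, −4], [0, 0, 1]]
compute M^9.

[[1, 36, −558], [0, 1, −36], [0, 0, 1]]

M = I + N where N = [[0, 4, 2], [0, 0, −4], [0, 0, 0]] is strictly upper-triangular, so N^3 = 0.
(I + N)^9 = I + 9·N + 36·N^2 = [[1, 36, −558], [0, 1, −36], [0, 0, 1]].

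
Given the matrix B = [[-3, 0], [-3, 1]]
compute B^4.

[[81, 0], [60, 1]]

B^2 = [[9, 0], [6, 1]]
B^3 = [[-27, 0], [-21, 1]]
B^4 = [[81, 0], [60, 1]]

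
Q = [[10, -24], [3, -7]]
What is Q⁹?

tr Q = 3 and det Q = 2, so the characteristic polynomial is λ² − (3)λ + (2) with roots 2 and 1.
Eigenvectors give P = [[-3, -8], [-1, -3]] with P⁻¹ = [[-3, 8], [1, -3]], and Q = P·diag(2, 1)·P⁻¹.
Then Q⁹ = P·diag(512, 1)·P⁻¹ = [[-1536, -8], [-512, -3]] · [[-3, 8], [1, -3]] = [[4600, -12264], [1533, -4087]].

[[4600, -12264], [1533, -4087]]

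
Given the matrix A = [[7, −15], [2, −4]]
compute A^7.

tr A = 3 and det A = 2, so the characteristic polynomial is λ² − (3)λ + (2) with roots 1 and 2.
Eigenvectors give P = [[−5, 3], [−2, 1]] with P⁻¹ = [[1, −3], [2, −5]], and A = P·diag(1, 2)·P⁻¹.
Then A^7 = P·diag(1, 128)·P⁻¹ = [[−5, 384], [−2, 128]] · [[1, −3], [2, −5]] = [[763, −1905], [254, −634]].

[[763, −1905], [254, −634]]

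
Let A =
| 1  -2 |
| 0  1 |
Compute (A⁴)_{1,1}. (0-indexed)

1

A = I + N where N = [[0, -2], [0, 0]] is strictly upper-triangular, so N² = 0.
(I + N)⁴ = I + 4·N = [[1, -8], [0, 1]].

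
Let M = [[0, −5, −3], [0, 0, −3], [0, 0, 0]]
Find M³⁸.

[[0, 0, 0], [0, 0, 0], [0, 0, 0]]

M is strictly triangular, hence nilpotent: M³ = 0, so M³⁸ = 0.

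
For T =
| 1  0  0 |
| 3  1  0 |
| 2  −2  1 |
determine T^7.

[[1, 0, 0], [21, 1, 0], [−112, −14, 1]]

T = I + N where N = [[0, 0, 0], [3, 0, 0], [2, −2, 0]] is strictly lower-triangular, so N^3 = 0.
(I + N)^7 = I + 7·N + 21·N^2 = [[1, 0, 0], [21, 1, 0], [−112, −14, 1]].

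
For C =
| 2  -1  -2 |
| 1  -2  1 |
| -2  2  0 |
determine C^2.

[[7, -4, -5], [-2, 5, -4], [-2, -2, 6]]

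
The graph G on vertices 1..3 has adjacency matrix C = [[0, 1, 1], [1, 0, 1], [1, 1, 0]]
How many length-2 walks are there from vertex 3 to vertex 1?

The number of length-2 walks from vertex 3 to vertex 1 is entry (3,1) of C², where C is the adjacency matrix.
C² = [[2, 1, 1], [1, 2, 1], [1, 1, 2]]

1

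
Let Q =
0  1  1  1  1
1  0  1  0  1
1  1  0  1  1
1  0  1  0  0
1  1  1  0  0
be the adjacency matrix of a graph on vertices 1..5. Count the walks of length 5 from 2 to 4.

The number of length-5 walks from vertex 2 to vertex 4 is entry (2,4) of Q⁵, where Q is the adjacency matrix.
Q² = [[4, 2, 3, 1, 2], [2, 3, 2, 2, 2], [3, 2, 4, 1, 2], [1, 2, 1, 2, 2], [2, 2, 2, 2, 3]]
Q³ = [[8, 9, 9, 7, 9], [9, 6, 9, 4, 7], [9, 9, 8, 7, 9], [7, 4, 7, 2, 4], [9, 7, 9, 4, 6]]
Q⁴ = [[34, 26, 33, 17, 26], [26, 25, 26, 18, 24], [33, 26, 34, 17, 26], [17, 18, 17, 14, 18], [26, 24, 26, 18, 25]]
Q⁵ = [[102, 93, 103, 67, 93], [93, 76, 93, 52, 77], [103, 93, 102, 67, 93], [67, 52, 67, 34, 52], [93, 77, 93, 52, 76]]

52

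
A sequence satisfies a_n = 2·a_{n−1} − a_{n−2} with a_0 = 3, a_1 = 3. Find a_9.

With companion matrix Q = [[2, −1], [1, 0]], [a_n, a_{n−1}]ᵀ = Q·[a_{n−1}, a_{n−2}]ᵀ, so [a_9, a_8]ᵀ = Q^8·[a_1, a_0]ᵀ.
Q^8 = [[9, −8], [8, −7]], giving [a_9, a_8]ᵀ = [[3], [3]].

3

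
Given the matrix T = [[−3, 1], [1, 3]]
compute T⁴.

[[100, 0], [0, 100]]

T² = [[10, 0], [0, 10]]
T³ = [[−30, 10], [10, 30]]
T⁴ = [[100, 0], [0, 100]]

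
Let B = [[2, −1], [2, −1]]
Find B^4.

B² = B (a projection; rank 1, trace 1), so B^4 = B.

[[2, −1], [2, −1]]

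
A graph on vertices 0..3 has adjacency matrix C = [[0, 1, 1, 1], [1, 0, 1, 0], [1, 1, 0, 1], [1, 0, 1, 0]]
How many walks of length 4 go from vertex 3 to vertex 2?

The number of length-4 walks from vertex 3 to vertex 2 is entry (3,2) of C^4, where C is the adjacency matrix.
C^2 = [[3, 1, 2, 1], [1, 2, 1, 2], [2, 1, 3, 1], [1, 2, 1, 2]]
C^3 = [[4, 5, 5, 5], [5, 2, 5, 2], [5, 5, 4, 5], [5, 2, 5, 2]]
C^4 = [[15, 9, 14, 9], [9, 10, 9, 10], [14, 9, 15, 9], [9, 10, 9, 10]]

9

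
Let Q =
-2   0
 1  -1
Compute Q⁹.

tr Q = -3 and det Q = 2, so the characteristic polynomial is λ² − (-3)λ + (2) with roots -2 and -1.
Eigenvectors give P = [[1, 0], [-1, 1]] with P⁻¹ = [[1, 0], [1, 1]], and Q = P·diag(-2, -1)·P⁻¹.
Then Q⁹ = P·diag(-512, -1)·P⁻¹ = [[-512, 0], [512, -1]] · [[1, 0], [1, 1]] = [[-512, 0], [511, -1]].

[[-512, 0], [511, -1]]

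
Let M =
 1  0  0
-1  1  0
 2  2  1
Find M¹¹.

M = I + N where N = [[0, 0, 0], [-1, 0, 0], [2, 2, 0]] is strictly lower-triangular, so N³ = 0.
(I + N)¹¹ = I + 11·N + 55·N² = [[1, 0, 0], [-11, 1, 0], [-88, 22, 1]].

[[1, 0, 0], [-11, 1, 0], [-88, 22, 1]]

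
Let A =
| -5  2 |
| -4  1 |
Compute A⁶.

tr A = -4 and det A = 3, so the characteristic polynomial is λ² − (-4)λ + (3) with roots -1 and -3.
Eigenvectors give P = [[-1, 1], [-2, 1]] with P⁻¹ = [[1, -1], [2, -1]], and A = P·diag(-1, -3)·P⁻¹.
Then A⁶ = P·diag(1, 729)·P⁻¹ = [[-1, 729], [-2, 729]] · [[1, -1], [2, -1]] = [[1457, -728], [1456, -727]].

[[1457, -728], [1456, -727]]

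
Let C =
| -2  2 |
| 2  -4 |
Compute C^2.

[[8, -12], [-12, 20]]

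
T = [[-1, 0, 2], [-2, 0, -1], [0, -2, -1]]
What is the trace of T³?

T² = [[1, -4, -4], [2, 2, -3], [4, 2, 3]]
T³ = [[7, 8, 10], [-6, 6, 5], [-8, -6, 3]]

16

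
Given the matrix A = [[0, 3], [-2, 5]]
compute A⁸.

tr A = 5 and det A = 6, so the characteristic polynomial is λ² − (5)λ + (6) with roots 2 and 3.
Eigenvectors give P = [[-3, -1], [-2, -1]] with P⁻¹ = [[-1, 1], [2, -3]], and A = P·diag(2, 3)·P⁻¹.
Then A⁸ = P·diag(256, 6561)·P⁻¹ = [[-768, -6561], [-512, -6561]] · [[-1, 1], [2, -3]] = [[-12354, 18915], [-12610, 19171]].

[[-12354, 18915], [-12610, 19171]]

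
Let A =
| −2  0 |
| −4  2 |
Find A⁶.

[[64, 0], [0, 64]]

tr A = 0 and det A = −4, so the characteristic polynomial is λ² − (0)λ + (−4) with roots −2 and 2.
Eigenvectors give P = [[1, 0], [1, −1]] with P⁻¹ = [[1, 0], [1, −1]], and A = P·diag(−2, 2)·P⁻¹.
Then A⁶ = P·diag(64, 64)·P⁻¹ = [[64, 0], [64, −64]] · [[1, 0], [1, −1]] = [[64, 0], [0, 64]].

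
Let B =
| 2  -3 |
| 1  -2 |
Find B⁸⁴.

[[1, 0], [0, 1]]

B² = I (check: tr B = 0 and det B = -1), so B⁸⁴ = I since 84 is even.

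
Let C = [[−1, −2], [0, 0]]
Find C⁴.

C² = [[1, 2], [0, 0]]
C³ = [[−1, −2], [0, 0]]
C⁴ = [[1, 2], [0, 0]]

[[1, 2], [0, 0]]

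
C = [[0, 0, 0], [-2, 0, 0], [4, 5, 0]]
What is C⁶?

[[0, 0, 0], [0, 0, 0], [0, 0, 0]]

C is strictly triangular, hence nilpotent: C³ = 0, so C⁶ = 0.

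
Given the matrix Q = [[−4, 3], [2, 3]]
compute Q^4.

Q^2 = [[22, −3], [−2, 15]]
Q^3 = [[−94, 57], [38, 39]]
Q^4 = [[490, −111], [−74, 231]]

[[490, −111], [−74, 231]]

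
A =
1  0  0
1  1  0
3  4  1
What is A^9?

A = I + N where N = [[0, 0, 0], [1, 0, 0], [3, 4, 0]] is strictly lower-triangular, so N^3 = 0.
(I + N)^9 = I + 9·N + 36·N^2 = [[1, 0, 0], [9, 1, 0], [171, 36, 1]].

[[1, 0, 0], [9, 1, 0], [171, 36, 1]]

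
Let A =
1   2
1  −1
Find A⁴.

A² = [[3, 0], [0, 3]]
A³ = [[3, 6], [3, −3]]
A⁴ = [[9, 0], [0, 9]]

[[9, 0], [0, 9]]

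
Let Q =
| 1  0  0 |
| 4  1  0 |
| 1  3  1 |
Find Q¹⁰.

Q = I + N where N = [[0, 0, 0], [4, 0, 0], [1, 3, 0]] is strictly lower-triangular, so N³ = 0.
(I + N)¹⁰ = I + 10·N + 45·N² = [[1, 0, 0], [40, 1, 0], [550, 30, 1]].

[[1, 0, 0], [40, 1, 0], [550, 30, 1]]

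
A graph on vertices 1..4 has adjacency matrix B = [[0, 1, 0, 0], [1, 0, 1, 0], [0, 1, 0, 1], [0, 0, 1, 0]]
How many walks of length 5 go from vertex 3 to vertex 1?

The number of length-5 walks from vertex 3 to vertex 1 is entry (3,1) of B^5, where B is the adjacency matrix.
B^2 = [[1, 0, 1, 0], [0, 2, 0, 1], [1, 0, 2, 0], [0, 1, 0, 1]]
B^3 = [[0, 2, 0, 1], [2, 0, 3, 0], [0, 3, 0, 2], [1, 0, 2, 0]]
B^4 = [[2, 0, 3, 0], [0, 5, 0, 3], [3, 0, 5, 0], [0, 3, 0, 2]]
B^5 = [[0, 5, 0, 3], [5, 0, 8, 0], [0, 8, 0, 5], [3, 0, 5, 0]]

0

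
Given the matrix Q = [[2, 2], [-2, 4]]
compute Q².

[[0, 12], [-12, 12]]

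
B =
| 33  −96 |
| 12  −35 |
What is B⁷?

tr B = −2 and det B = −3, so the characteristic polynomial is λ² − (−2)λ + (−3) with roots −3 and 1.
Eigenvectors give P = [[−8, 3], [−3, 1]] with P⁻¹ = [[1, −3], [3, −8]], and B = P·diag(−3, 1)·P⁻¹.
Then B⁷ = P·diag(−2187, 1)·P⁻¹ = [[17496, 3], [6561, 1]] · [[1, −3], [3, −8]] = [[17505, −52512], [6564, −19691]].

[[17505, −52512], [6564, −19691]]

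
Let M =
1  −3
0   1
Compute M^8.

M = I + N where N = [[0, −3], [0, 0]] is strictly upper-triangular, so N^2 = 0.
(I + N)^8 = I + 8·N = [[1, −24], [0, 1]].

[[1, −24], [0, 1]]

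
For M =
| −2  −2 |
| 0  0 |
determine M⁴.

M² = [[4, 4], [0, 0]]
M³ = [[−8, −8], [0, 0]]
M⁴ = [[16, 16], [0, 0]]

[[16, 16], [0, 0]]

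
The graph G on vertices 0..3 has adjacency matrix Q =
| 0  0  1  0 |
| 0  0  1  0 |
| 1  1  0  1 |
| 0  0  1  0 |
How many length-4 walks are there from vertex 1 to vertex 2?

0

The number of length-4 walks from vertex 1 to vertex 2 is entry (1,2) of Q^4, where Q is the adjacency matrix.
Q^2 = [[1, 1, 0, 1], [1, 1, 0, 1], [0, 0, 3, 0], [1, 1, 0, 1]]
Q^3 = [[0, 0, 3, 0], [0, 0, 3, 0], [3, 3, 0, 3], [0, 0, 3, 0]]
Q^4 = [[3, 3, 0, 3], [3, 3, 0, 3], [0, 0, 9, 0], [3, 3, 0, 3]]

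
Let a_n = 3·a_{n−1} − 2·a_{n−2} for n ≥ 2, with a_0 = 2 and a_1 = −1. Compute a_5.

With companion matrix A = [[3, −2], [1, 0]], [a_n, a_{n−1}]ᵀ = A·[a_{n−1}, a_{n−2}]ᵀ, so [a_5, a_4]ᵀ = A^4·[a_1, a_0]ᵀ.
A^4 = [[31, −30], [15, −14]], giving [a_5, a_4]ᵀ = [[−91], [−43]].

−91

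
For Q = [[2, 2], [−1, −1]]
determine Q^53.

Q² = Q (a projection; rank 1, trace 1), so Q^53 = Q.

[[2, 2], [−1, −1]]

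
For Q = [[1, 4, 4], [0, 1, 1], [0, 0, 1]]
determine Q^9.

[[1, 36, 180], [0, 1, 9], [0, 0, 1]]

Q = I + N where N = [[0, 4, 4], [0, 0, 1], [0, 0, 0]] is strictly upper-triangular, so N^3 = 0.
(I + N)^9 = I + 9·N + 36·N^2 = [[1, 36, 180], [0, 1, 9], [0, 0, 1]].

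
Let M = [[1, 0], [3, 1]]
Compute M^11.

[[1, 0], [33, 1]]

M = I + N where N = [[0, 0], [3, 0]] is strictly lower-triangular, so N^2 = 0.
(I + N)^11 = I + 11·N = [[1, 0], [33, 1]].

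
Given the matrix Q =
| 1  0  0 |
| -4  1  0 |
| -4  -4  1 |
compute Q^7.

[[1, 0, 0], [-28, 1, 0], [308, -28, 1]]

Q = I + N where N = [[0, 0, 0], [-4, 0, 0], [-4, -4, 0]] is strictly lower-triangular, so N^3 = 0.
(I + N)^7 = I + 7·N + 21·N^2 = [[1, 0, 0], [-28, 1, 0], [308, -28, 1]].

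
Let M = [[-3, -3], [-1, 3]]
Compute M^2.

[[12, 0], [0, 12]]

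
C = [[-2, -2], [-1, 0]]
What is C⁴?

C² = [[6, 4], [2, 2]]
C³ = [[-16, -12], [-6, -4]]
C⁴ = [[44, 32], [16, 12]]

[[44, 32], [16, 12]]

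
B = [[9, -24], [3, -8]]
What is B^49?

B² = B (a projection; rank 1, trace 1), so B^49 = B.

[[9, -24], [3, -8]]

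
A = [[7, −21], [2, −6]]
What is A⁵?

A² = A (a projection; rank 1, trace 1), so A⁵ = A.

[[7, −21], [2, −6]]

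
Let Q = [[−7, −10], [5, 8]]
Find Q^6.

[[−601, −1330], [665, 1394]]

tr Q = 1 and det Q = −6, so the characteristic polynomial is λ² − (1)λ + (−6) with roots 3 and −2.
Eigenvectors give P = [[1, 2], [−1, −1]] with P⁻¹ = [[−1, −2], [1, 1]], and Q = P·diag(3, −2)·P⁻¹.
Then Q^6 = P·diag(729, 64)·P⁻¹ = [[729, 128], [−729, −64]] · [[−1, −2], [1, 1]] = [[−601, −1330], [665, 1394]].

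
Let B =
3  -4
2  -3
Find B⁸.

B² = I (check: tr B = 0 and det B = -1), so B⁸ = I since 8 is even.

[[1, 0], [0, 1]]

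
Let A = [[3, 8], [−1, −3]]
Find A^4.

A² = I (check: tr A = 0 and det A = −1), so A^4 = I since 4 is even.

[[1, 0], [0, 1]]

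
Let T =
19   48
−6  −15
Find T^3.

[[235, 624], [−78, −207]]

tr T = 4 and det T = 3, so the characteristic polynomial is λ² − (4)λ + (3) with roots 3 and 1.
Eigenvectors give P = [[3, −8], [−1, 3]] with P⁻¹ = [[3, 8], [1, 3]], and T = P·diag(3, 1)·P⁻¹.
Then T^3 = P·diag(27, 1)·P⁻¹ = [[81, −8], [−27, 3]] · [[3, 8], [1, 3]] = [[235, 624], [−78, −207]].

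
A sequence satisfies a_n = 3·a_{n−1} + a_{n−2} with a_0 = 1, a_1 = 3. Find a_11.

467280

With companion matrix T = [[3, 1], [1, 0]], [a_n, a_{n−1}]ᵀ = T·[a_{n−1}, a_{n−2}]ᵀ, so [a_11, a_10]ᵀ = T¹⁰·[a_1, a_0]ᵀ.
T¹⁰ = [[141481, 42837], [42837, 12970]], giving [a_11, a_10]ᵀ = [[467280], [141481]].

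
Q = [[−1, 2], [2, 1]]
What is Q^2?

[[5, 0], [0, 5]]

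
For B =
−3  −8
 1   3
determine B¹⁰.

[[1, 0], [0, 1]]

B² = I (check: tr B = 0 and det B = −1), so B¹⁰ = I since 10 is even.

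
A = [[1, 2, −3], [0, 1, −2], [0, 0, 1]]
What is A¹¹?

[[1, 22, −253], [0, 1, −22], [0, 0, 1]]

A = I + N where N = [[0, 2, −3], [0, 0, −2], [0, 0, 0]] is strictly upper-triangular, so N³ = 0.
(I + N)¹¹ = I + 11·N + 55·N² = [[1, 22, −253], [0, 1, −22], [0, 0, 1]].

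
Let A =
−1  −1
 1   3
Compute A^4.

A^2 = [[0, −2], [2, 8]]
A^3 = [[−2, −6], [6, 22]]
A^4 = [[−4, −16], [16, 60]]

[[−4, −16], [16, 60]]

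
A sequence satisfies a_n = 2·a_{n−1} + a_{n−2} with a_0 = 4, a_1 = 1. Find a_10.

6318

With companion matrix A = [[2, 1], [1, 0]], [a_n, a_{n−1}]ᵀ = A·[a_{n−1}, a_{n−2}]ᵀ, so [a_10, a_9]ᵀ = A⁹·[a_1, a_0]ᵀ.
A⁹ = [[2378, 985], [985, 408]], giving [a_10, a_9]ᵀ = [[6318], [2617]].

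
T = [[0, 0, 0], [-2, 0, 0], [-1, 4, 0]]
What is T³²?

T is strictly triangular, hence nilpotent: T³ = 0, so T³² = 0.

[[0, 0, 0], [0, 0, 0], [0, 0, 0]]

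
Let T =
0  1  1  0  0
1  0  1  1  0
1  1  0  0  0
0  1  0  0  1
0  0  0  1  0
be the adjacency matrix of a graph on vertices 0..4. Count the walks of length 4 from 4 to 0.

The number of length-4 walks from vertex 4 to vertex 0 is entry (4,0) of T⁴, where T is the adjacency matrix.
T² = [[2, 1, 1, 1, 0], [1, 3, 1, 0, 1], [1, 1, 2, 1, 0], [1, 0, 1, 2, 0], [0, 1, 0, 0, 1]]
T³ = [[2, 4, 3, 1, 1], [4, 2, 4, 4, 0], [3, 4, 2, 1, 1], [1, 4, 1, 0, 2], [1, 0, 1, 2, 0]]
T⁴ = [[7, 6, 6, 5, 1], [6, 12, 6, 2, 4], [6, 6, 7, 5, 1], [5, 2, 5, 6, 0], [1, 4, 1, 0, 2]]

1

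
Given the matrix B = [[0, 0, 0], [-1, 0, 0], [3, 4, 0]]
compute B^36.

B is strictly triangular, hence nilpotent: B^3 = 0, so B^36 = 0.

[[0, 0, 0], [0, 0, 0], [0, 0, 0]]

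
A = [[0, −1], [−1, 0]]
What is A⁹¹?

[[0, −1], [−1, 0]]

A² = I (check: tr A = 0 and det A = −1), so A⁹¹ = A since 91 is odd.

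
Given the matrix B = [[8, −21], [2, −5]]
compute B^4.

[[106, −315], [30, −89]]

tr B = 3 and det B = 2, so the characteristic polynomial is λ² − (3)λ + (2) with roots 1 and 2.
Eigenvectors give P = [[3, 7], [1, 2]] with P⁻¹ = [[−2, 7], [1, −3]], and B = P·diag(1, 2)·P⁻¹.
Then B^4 = P·diag(1, 16)·P⁻¹ = [[3, 112], [1, 32]] · [[−2, 7], [1, −3]] = [[106, −315], [30, −89]].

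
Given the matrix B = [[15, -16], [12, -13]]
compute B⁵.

[[975, -976], [732, -733]]

tr B = 2 and det B = -3, so the characteristic polynomial is λ² − (2)λ + (-3) with roots -1 and 3.
Eigenvectors give P = [[1, 4], [1, 3]] with P⁻¹ = [[-3, 4], [1, -1]], and B = P·diag(-1, 3)·P⁻¹.
Then B⁵ = P·diag(-1, 243)·P⁻¹ = [[-1, 972], [-1, 729]] · [[-3, 4], [1, -1]] = [[975, -976], [732, -733]].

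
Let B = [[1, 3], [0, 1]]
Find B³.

[[1, 9], [0, 1]]

B = I + N where N = [[0, 3], [0, 0]] is strictly upper-triangular, so N² = 0.
(I + N)³ = I + 3·N = [[1, 9], [0, 1]].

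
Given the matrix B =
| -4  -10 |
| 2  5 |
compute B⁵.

B² = B (a projection; rank 1, trace 1), so B⁵ = B.

[[-4, -10], [2, 5]]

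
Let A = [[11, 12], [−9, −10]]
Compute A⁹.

[[2051, 2052], [−1539, −1540]]

tr A = 1 and det A = −2, so the characteristic polynomial is λ² − (1)λ + (−2) with roots 2 and −1.
Eigenvectors give P = [[4, −1], [−3, 1]] with P⁻¹ = [[1, 1], [3, 4]], and A = P·diag(2, −1)·P⁻¹.
Then A⁹ = P·diag(512, −1)·P⁻¹ = [[2048, 1], [−1536, −1]] · [[1, 1], [3, 4]] = [[2051, 2052], [−1539, −1540]].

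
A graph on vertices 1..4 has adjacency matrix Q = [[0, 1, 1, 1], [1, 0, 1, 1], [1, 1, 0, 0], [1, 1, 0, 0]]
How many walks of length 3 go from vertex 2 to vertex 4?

5

The number of length-3 walks from vertex 2 to vertex 4 is entry (2,4) of Q³, where Q is the adjacency matrix.
Q² = [[3, 2, 1, 1], [2, 3, 1, 1], [1, 1, 2, 2], [1, 1, 2, 2]]
Q³ = [[4, 5, 5, 5], [5, 4, 5, 5], [5, 5, 2, 2], [5, 5, 2, 2]]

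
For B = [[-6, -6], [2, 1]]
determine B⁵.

tr B = -5 and det B = 6, so the characteristic polynomial is λ² − (-5)λ + (6) with roots -2 and -3.
Eigenvectors give P = [[3, 2], [-2, -1]] with P⁻¹ = [[-1, -2], [2, 3]], and B = P·diag(-2, -3)·P⁻¹.
Then B⁵ = P·diag(-32, -243)·P⁻¹ = [[-96, -486], [64, 243]] · [[-1, -2], [2, 3]] = [[-876, -1266], [422, 601]].

[[-876, -1266], [422, 601]]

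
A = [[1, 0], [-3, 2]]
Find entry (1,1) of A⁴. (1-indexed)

1

A² = [[1, 0], [-9, 4]]
A³ = [[1, 0], [-21, 8]]
A⁴ = [[1, 0], [-45, 16]]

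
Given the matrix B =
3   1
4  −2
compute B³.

[[43, 11], [44, −12]]

B² = [[13, 1], [4, 8]]
B³ = [[43, 11], [44, −12]]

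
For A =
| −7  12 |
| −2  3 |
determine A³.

[[−79, 156], [−26, 51]]

tr A = −4 and det A = 3, so the characteristic polynomial is λ² − (−4)λ + (3) with roots −1 and −3.
Eigenvectors give P = [[−2, −3], [−1, −1]] with P⁻¹ = [[1, −3], [−1, 2]], and A = P·diag(−1, −3)·P⁻¹.
Then A³ = P·diag(−1, −27)·P⁻¹ = [[2, 81], [1, 27]] · [[1, −3], [−1, 2]] = [[−79, 156], [−26, 51]].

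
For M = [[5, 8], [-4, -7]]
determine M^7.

tr M = -2 and det M = -3, so the characteristic polynomial is λ² − (-2)λ + (-3) with roots 1 and -3.
Eigenvectors give P = [[2, -1], [-1, 1]] with P⁻¹ = [[1, 1], [1, 2]], and M = P·diag(1, -3)·P⁻¹.
Then M^7 = P·diag(1, -2187)·P⁻¹ = [[2, 2187], [-1, -2187]] · [[1, 1], [1, 2]] = [[2189, 4376], [-2188, -4375]].

[[2189, 4376], [-2188, -4375]]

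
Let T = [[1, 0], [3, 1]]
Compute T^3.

T = I + N where N = [[0, 0], [3, 0]] is strictly lower-triangular, so N^2 = 0.
(I + N)^3 = I + 3·N = [[1, 0], [9, 1]].

[[1, 0], [9, 1]]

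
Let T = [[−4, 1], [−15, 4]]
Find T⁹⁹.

[[−4, 1], [−15, 4]]

T² = I (check: tr T = 0 and det T = −1), so T⁹⁹ = T since 99 is odd.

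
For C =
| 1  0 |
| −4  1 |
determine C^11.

C = I + N where N = [[0, 0], [−4, 0]] is strictly lower-triangular, so N^2 = 0.
(I + N)^11 = I + 11·N = [[1, 0], [−44, 1]].

[[1, 0], [−44, 1]]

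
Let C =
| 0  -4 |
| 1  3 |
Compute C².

[[-4, -12], [3, 5]]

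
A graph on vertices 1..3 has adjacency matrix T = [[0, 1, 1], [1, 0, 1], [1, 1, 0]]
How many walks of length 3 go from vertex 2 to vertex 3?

3

The number of length-3 walks from vertex 2 to vertex 3 is entry (2,3) of T³, where T is the adjacency matrix.
T² = [[2, 1, 1], [1, 2, 1], [1, 1, 2]]
T³ = [[2, 3, 3], [3, 2, 3], [3, 3, 2]]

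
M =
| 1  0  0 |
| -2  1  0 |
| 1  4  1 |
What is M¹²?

[[1, 0, 0], [-24, 1, 0], [-516, 48, 1]]

M = I + N where N = [[0, 0, 0], [-2, 0, 0], [1, 4, 0]] is strictly lower-triangular, so N³ = 0.
(I + N)¹² = I + 12·N + 66·N² = [[1, 0, 0], [-24, 1, 0], [-516, 48, 1]].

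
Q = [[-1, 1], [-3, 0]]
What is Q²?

[[-2, -1], [3, -3]]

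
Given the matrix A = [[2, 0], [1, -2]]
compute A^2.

[[4, 0], [0, 4]]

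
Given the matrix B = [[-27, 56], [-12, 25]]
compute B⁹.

tr B = -2 and det B = -3, so the characteristic polynomial is λ² − (-2)λ + (-3) with roots -3 and 1.
Eigenvectors give P = [[7, 2], [3, 1]] with P⁻¹ = [[1, -2], [-3, 7]], and B = P·diag(-3, 1)·P⁻¹.
Then B⁹ = P·diag(-19683, 1)·P⁻¹ = [[-137781, 2], [-59049, 1]] · [[1, -2], [-3, 7]] = [[-137787, 275576], [-59052, 118105]].

[[-137787, 275576], [-59052, 118105]]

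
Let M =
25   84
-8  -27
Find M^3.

[[169, 588], [-56, -195]]

tr M = -2 and det M = -3, so the characteristic polynomial is λ² − (-2)λ + (-3) with roots -3 and 1.
Eigenvectors give P = [[-3, 7], [1, -2]] with P⁻¹ = [[2, 7], [1, 3]], and M = P·diag(-3, 1)·P⁻¹.
Then M^3 = P·diag(-27, 1)·P⁻¹ = [[81, 7], [-27, -2]] · [[2, 7], [1, 3]] = [[169, 588], [-56, -195]].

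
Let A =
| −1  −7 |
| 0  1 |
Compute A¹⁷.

[[−1, −7], [0, 1]]

A² = I (check: tr A = 0 and det A = −1), so A¹⁷ = A since 17 is odd.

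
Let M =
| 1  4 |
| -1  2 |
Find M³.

[[-15, 12], [-3, -12]]

M² = [[-3, 12], [-3, 0]]
M³ = [[-15, 12], [-3, -12]]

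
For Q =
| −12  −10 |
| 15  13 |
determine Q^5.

tr Q = 1 and det Q = −6, so the characteristic polynomial is λ² − (1)λ + (−6) with roots 3 and −2.
Eigenvectors give P = [[2, 1], [−3, −1]] with P⁻¹ = [[−1, −1], [3, 2]], and Q = P·diag(3, −2)·P⁻¹.
Then Q^5 = P·diag(243, −32)·P⁻¹ = [[486, −32], [−729, 32]] · [[−1, −1], [3, 2]] = [[−582, −550], [825, 793]].

[[−582, −550], [825, 793]]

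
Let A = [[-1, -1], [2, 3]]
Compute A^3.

[[-3, -5], [10, 17]]

A^2 = [[-1, -2], [4, 7]]
A^3 = [[-3, -5], [10, 17]]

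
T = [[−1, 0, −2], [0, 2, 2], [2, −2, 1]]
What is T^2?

[[−3, 4, 0], [4, 0, 6], [0, −6, −7]]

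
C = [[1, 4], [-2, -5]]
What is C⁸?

[[-6559, -13120], [6560, 13121]]

tr C = -4 and det C = 3, so the characteristic polynomial is λ² − (-4)λ + (3) with roots -1 and -3.
Eigenvectors give P = [[2, -1], [-1, 1]] with P⁻¹ = [[1, 1], [1, 2]], and C = P·diag(-1, -3)·P⁻¹.
Then C⁸ = P·diag(1, 6561)·P⁻¹ = [[2, -6561], [-1, 6561]] · [[1, 1], [1, 2]] = [[-6559, -13120], [6560, 13121]].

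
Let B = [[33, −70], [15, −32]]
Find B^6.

[[4719, −9310], [1995, −3926]]

tr B = 1 and det B = −6, so the characteristic polynomial is λ² − (1)λ + (−6) with roots 3 and −2.
Eigenvectors give P = [[7, 2], [3, 1]] with P⁻¹ = [[1, −2], [−3, 7]], and B = P·diag(3, −2)·P⁻¹.
Then B^6 = P·diag(729, 64)·P⁻¹ = [[5103, 128], [2187, 64]] · [[1, −2], [−3, 7]] = [[4719, −9310], [1995, −3926]].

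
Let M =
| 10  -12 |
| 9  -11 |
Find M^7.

tr M = -1 and det M = -2, so the characteristic polynomial is λ² − (-1)λ + (-2) with roots -2 and 1.
Eigenvectors give P = [[1, 4], [1, 3]] with P⁻¹ = [[-3, 4], [1, -1]], and M = P·diag(-2, 1)·P⁻¹.
Then M^7 = P·diag(-128, 1)·P⁻¹ = [[-128, 4], [-128, 3]] · [[-3, 4], [1, -1]] = [[388, -516], [387, -515]].

[[388, -516], [387, -515]]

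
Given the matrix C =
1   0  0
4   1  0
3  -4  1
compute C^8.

[[1, 0, 0], [32, 1, 0], [-424, -32, 1]]

C = I + N where N = [[0, 0, 0], [4, 0, 0], [3, -4, 0]] is strictly lower-triangular, so N^3 = 0.
(I + N)^8 = I + 8·N + 28·N^2 = [[1, 0, 0], [32, 1, 0], [-424, -32, 1]].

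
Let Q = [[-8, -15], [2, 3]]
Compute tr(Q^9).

tr Q = -5 and det Q = 6, so the characteristic polynomial is λ² − (-5)λ + (6) with roots -2 and -3.
Eigenvectors give P = [[-5, -3], [2, 1]] with P⁻¹ = [[1, 3], [-2, -5]], and Q = P·diag(-2, -3)·P⁻¹.
Then Q^9 = P·diag(-512, -19683)·P⁻¹ = [[2560, 59049], [-1024, -19683]] · [[1, 3], [-2, -5]] = [[-115538, -287565], [38342, 95343]].

-20195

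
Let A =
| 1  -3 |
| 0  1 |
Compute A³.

A = I + N where N = [[0, -3], [0, 0]] is strictly upper-triangular, so N² = 0.
(I + N)³ = I + 3·N = [[1, -9], [0, 1]].

[[1, -9], [0, 1]]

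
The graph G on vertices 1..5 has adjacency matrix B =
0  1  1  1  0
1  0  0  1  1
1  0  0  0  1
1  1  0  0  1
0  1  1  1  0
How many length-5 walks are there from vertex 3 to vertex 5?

40

The number of length-5 walks from vertex 3 to vertex 5 is entry (3,5) of B^5, where B is the adjacency matrix.
B^2 = [[3, 1, 0, 1, 3], [1, 3, 2, 2, 1], [0, 2, 2, 2, 0], [1, 2, 2, 3, 1], [3, 1, 0, 1, 3]]
B^3 = [[2, 7, 6, 7, 2], [7, 4, 2, 5, 7], [6, 2, 0, 2, 6], [7, 5, 2, 4, 7], [2, 7, 6, 7, 2]]
B^4 = [[20, 11, 4, 11, 20], [11, 19, 14, 18, 11], [4, 14, 12, 14, 4], [11, 18, 14, 19, 11], [20, 11, 4, 11, 20]]
B^5 = [[26, 51, 40, 51, 26], [51, 40, 22, 41, 51], [40, 22, 8, 22, 40], [51, 41, 22, 40, 51], [26, 51, 40, 51, 26]]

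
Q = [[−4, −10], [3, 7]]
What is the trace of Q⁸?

tr Q = 3 and det Q = 2, so the characteristic polynomial is λ² − (3)λ + (2) with roots 1 and 2.
Eigenvectors give P = [[−2, −5], [1, 3]] with P⁻¹ = [[−3, −5], [1, 2]], and Q = P·diag(1, 2)·P⁻¹.
Then Q⁸ = P·diag(1, 256)·P⁻¹ = [[−2, −1280], [1, 768]] · [[−3, −5], [1, 2]] = [[−1274, −2550], [765, 1531]].

257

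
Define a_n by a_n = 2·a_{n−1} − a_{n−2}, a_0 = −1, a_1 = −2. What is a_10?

−11

With companion matrix Q = [[2, −1], [1, 0]], [a_n, a_{n−1}]ᵀ = Q·[a_{n−1}, a_{n−2}]ᵀ, so [a_10, a_9]ᵀ = Q^9·[a_1, a_0]ᵀ.
Q^9 = [[10, −9], [9, −8]], giving [a_10, a_9]ᵀ = [[−11], [−10]].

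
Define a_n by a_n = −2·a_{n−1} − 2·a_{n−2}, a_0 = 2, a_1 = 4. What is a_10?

−192

With companion matrix A = [[−2, −2], [1, 0]], [a_n, a_{n−1}]ᵀ = A·[a_{n−1}, a_{n−2}]ᵀ, so [a_10, a_9]ᵀ = A⁹·[a_1, a_0]ᵀ.
A⁹ = [[−32, −32], [16, 0]], giving [a_10, a_9]ᵀ = [[−192], [64]].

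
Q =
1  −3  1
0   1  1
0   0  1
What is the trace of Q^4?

Q = I + N where N = [[0, −3, 1], [0, 0, 1], [0, 0, 0]] is strictly upper-triangular, so N^3 = 0.
(I + N)^4 = I + 4·N + 6·N^2 = [[1, −12, −14], [0, 1, 4], [0, 0, 1]].

3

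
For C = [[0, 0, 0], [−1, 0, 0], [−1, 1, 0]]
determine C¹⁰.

[[0, 0, 0], [0, 0, 0], [0, 0, 0]]

C is strictly triangular, hence nilpotent: C³ = 0, so C¹⁰ = 0.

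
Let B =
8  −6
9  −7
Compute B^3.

tr B = 1 and det B = −2, so the characteristic polynomial is λ² − (1)λ + (−2) with roots −1 and 2.
Eigenvectors give P = [[−2, 1], [−3, 1]] with P⁻¹ = [[1, −1], [3, −2]], and B = P·diag(−1, 2)·P⁻¹.
Then B^3 = P·diag(−1, 8)·P⁻¹ = [[2, 8], [3, 8]] · [[1, −1], [3, −2]] = [[26, −18], [27, −19]].

[[26, −18], [27, −19]]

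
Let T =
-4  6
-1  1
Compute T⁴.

[[46, -90], [15, -29]]

tr T = -3 and det T = 2, so the characteristic polynomial is λ² − (-3)λ + (2) with roots -1 and -2.
Eigenvectors give P = [[2, 3], [1, 1]] with P⁻¹ = [[-1, 3], [1, -2]], and T = P·diag(-1, -2)·P⁻¹.
Then T⁴ = P·diag(1, 16)·P⁻¹ = [[2, 48], [1, 16]] · [[-1, 3], [1, -2]] = [[46, -90], [15, -29]].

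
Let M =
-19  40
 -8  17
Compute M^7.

tr M = -2 and det M = -3, so the characteristic polynomial is λ² − (-2)λ + (-3) with roots -3 and 1.
Eigenvectors give P = [[5, 2], [2, 1]] with P⁻¹ = [[1, -2], [-2, 5]], and M = P·diag(-3, 1)·P⁻¹.
Then M^7 = P·diag(-2187, 1)·P⁻¹ = [[-10935, 2], [-4374, 1]] · [[1, -2], [-2, 5]] = [[-10939, 21880], [-4376, 8753]].

[[-10939, 21880], [-4376, 8753]]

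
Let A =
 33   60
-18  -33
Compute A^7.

[[24057, 43740], [-13122, -24057]]

tr A = 0 and det A = -9, so the characteristic polynomial is λ² − (0)λ + (-9) with roots -3 and 3.
Eigenvectors give P = [[-5, -2], [3, 1]] with P⁻¹ = [[1, 2], [-3, -5]], and A = P·diag(-3, 3)·P⁻¹.
Then A^7 = P·diag(-2187, 2187)·P⁻¹ = [[10935, -4374], [-6561, 2187]] · [[1, 2], [-3, -5]] = [[24057, 43740], [-13122, -24057]].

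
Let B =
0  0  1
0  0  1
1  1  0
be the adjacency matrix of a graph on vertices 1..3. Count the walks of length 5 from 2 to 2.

The number of length-5 walks from vertex 2 to vertex 2 is entry (2,2) of B⁵, where B is the adjacency matrix.
B² = [[1, 1, 0], [1, 1, 0], [0, 0, 2]]
B³ = [[0, 0, 2], [0, 0, 2], [2, 2, 0]]
B⁴ = [[2, 2, 0], [2, 2, 0], [0, 0, 4]]
B⁵ = [[0, 0, 4], [0, 0, 4], [4, 4, 0]]

0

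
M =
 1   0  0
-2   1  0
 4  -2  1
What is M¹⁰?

M = I + N where N = [[0, 0, 0], [-2, 0, 0], [4, -2, 0]] is strictly lower-triangular, so N³ = 0.
(I + N)¹⁰ = I + 10·N + 45·N² = [[1, 0, 0], [-20, 1, 0], [220, -20, 1]].

[[1, 0, 0], [-20, 1, 0], [220, -20, 1]]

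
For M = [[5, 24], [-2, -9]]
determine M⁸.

[[-19679, -78720], [6560, 26241]]

tr M = -4 and det M = 3, so the characteristic polynomial is λ² − (-4)λ + (3) with roots -1 and -3.
Eigenvectors give P = [[-4, -3], [1, 1]] with P⁻¹ = [[-1, -3], [1, 4]], and M = P·diag(-1, -3)·P⁻¹.
Then M⁸ = P·diag(1, 6561)·P⁻¹ = [[-4, -19683], [1, 6561]] · [[-1, -3], [1, 4]] = [[-19679, -78720], [6560, 26241]].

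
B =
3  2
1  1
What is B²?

[[11, 8], [4, 3]]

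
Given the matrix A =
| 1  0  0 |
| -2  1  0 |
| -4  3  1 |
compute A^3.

A = I + N where N = [[0, 0, 0], [-2, 0, 0], [-4, 3, 0]] is strictly lower-triangular, so N^3 = 0.
(I + N)^3 = I + 3·N + 3·N^2 = [[1, 0, 0], [-6, 1, 0], [-30, 9, 1]].

[[1, 0, 0], [-6, 1, 0], [-30, 9, 1]]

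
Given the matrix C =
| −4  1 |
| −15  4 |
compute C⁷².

[[1, 0], [0, 1]]

C² = I (check: tr C = 0 and det C = −1), so C⁷² = I since 72 is even.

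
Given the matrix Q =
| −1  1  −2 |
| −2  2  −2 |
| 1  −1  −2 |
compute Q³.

Q² = [[−3, 3, 4], [−4, 4, 4], [−1, 1, 4]]
Q³ = [[1, −1, −8], [0, 0, −8], [3, −3, −8]]

[[1, −1, −8], [0, 0, −8], [3, −3, −8]]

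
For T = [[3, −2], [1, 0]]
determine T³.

[[15, −14], [7, −6]]

tr T = 3 and det T = 2, so the characteristic polynomial is λ² − (3)λ + (2) with roots 2 and 1.
Eigenvectors give P = [[−2, 1], [−1, 1]] with P⁻¹ = [[−1, 1], [−1, 2]], and T = P·diag(2, 1)·P⁻¹.
Then T³ = P·diag(8, 1)·P⁻¹ = [[−16, 1], [−8, 1]] · [[−1, 1], [−1, 2]] = [[15, −14], [7, −6]].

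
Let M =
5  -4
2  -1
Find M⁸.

[[13121, -13120], [6560, -6559]]

tr M = 4 and det M = 3, so the characteristic polynomial is λ² − (4)λ + (3) with roots 3 and 1.
Eigenvectors give P = [[2, 1], [1, 1]] with P⁻¹ = [[1, -1], [-1, 2]], and M = P·diag(3, 1)·P⁻¹.
Then M⁸ = P·diag(6561, 1)·P⁻¹ = [[13122, 1], [6561, 1]] · [[1, -1], [-1, 2]] = [[13121, -13120], [6560, -6559]].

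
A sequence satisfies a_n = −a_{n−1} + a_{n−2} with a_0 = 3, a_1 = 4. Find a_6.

With companion matrix T = [[−1, 1], [1, 0]], [a_n, a_{n−1}]ᵀ = T·[a_{n−1}, a_{n−2}]ᵀ, so [a_6, a_5]ᵀ = T⁵·[a_1, a_0]ᵀ.
T⁵ = [[−8, 5], [5, −3]], giving [a_6, a_5]ᵀ = [[−17], [11]].

−17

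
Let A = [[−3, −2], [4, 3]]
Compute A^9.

A² = I (check: tr A = 0 and det A = −1), so A^9 = A since 9 is odd.

[[−3, −2], [4, 3]]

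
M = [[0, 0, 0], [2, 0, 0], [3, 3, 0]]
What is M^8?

M is strictly triangular, hence nilpotent: M^3 = 0, so M^8 = 0.

[[0, 0, 0], [0, 0, 0], [0, 0, 0]]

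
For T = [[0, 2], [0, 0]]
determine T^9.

T is strictly triangular, hence nilpotent: T^2 = 0, so T^9 = 0.

[[0, 0], [0, 0]]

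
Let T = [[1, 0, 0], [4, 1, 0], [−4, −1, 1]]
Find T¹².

[[1, 0, 0], [48, 1, 0], [−312, −12, 1]]

T = I + N where N = [[0, 0, 0], [4, 0, 0], [−4, −1, 0]] is strictly lower-triangular, so N³ = 0.
(I + N)¹² = I + 12·N + 66·N² = [[1, 0, 0], [48, 1, 0], [−312, −12, 1]].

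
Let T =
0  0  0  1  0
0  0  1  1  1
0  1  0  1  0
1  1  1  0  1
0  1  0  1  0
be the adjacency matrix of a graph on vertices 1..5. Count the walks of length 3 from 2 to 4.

6

The number of length-3 walks from vertex 2 to vertex 4 is entry (2,4) of T³, where T is the adjacency matrix.
T² = [[1, 1, 1, 0, 1], [1, 3, 1, 2, 1], [1, 1, 2, 1, 2], [0, 2, 1, 4, 1], [1, 1, 2, 1, 2]]
T³ = [[0, 2, 1, 4, 1], [2, 4, 5, 6, 5], [1, 5, 2, 6, 2], [4, 6, 6, 4, 6], [1, 5, 2, 6, 2]]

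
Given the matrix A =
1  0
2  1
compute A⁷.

[[1, 0], [14, 1]]

A = I + N where N = [[0, 0], [2, 0]] is strictly lower-triangular, so N² = 0.
(I + N)⁷ = I + 7·N = [[1, 0], [14, 1]].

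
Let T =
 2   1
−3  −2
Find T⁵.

T² = I (check: tr T = 0 and det T = −1), so T⁵ = T since 5 is odd.

[[2, 1], [−3, −2]]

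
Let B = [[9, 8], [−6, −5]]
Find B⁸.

tr B = 4 and det B = 3, so the characteristic polynomial is λ² − (4)λ + (3) with roots 3 and 1.
Eigenvectors give P = [[4, −1], [−3, 1]] with P⁻¹ = [[1, 1], [3, 4]], and B = P·diag(3, 1)·P⁻¹.
Then B⁸ = P·diag(6561, 1)·P⁻¹ = [[26244, −1], [−19683, 1]] · [[1, 1], [3, 4]] = [[26241, 26240], [−19680, −19679]].

[[26241, 26240], [−19680, −19679]]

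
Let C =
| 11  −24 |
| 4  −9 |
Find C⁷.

tr C = 2 and det C = −3, so the characteristic polynomial is λ² − (2)λ + (−3) with roots 3 and −1.
Eigenvectors give P = [[−3, 2], [−1, 1]] with P⁻¹ = [[−1, 2], [−1, 3]], and C = P·diag(3, −1)·P⁻¹.
Then C⁷ = P·diag(2187, −1)·P⁻¹ = [[−6561, −2], [−2187, −1]] · [[−1, 2], [−1, 3]] = [[6563, −13128], [2188, −4377]].

[[6563, −13128], [2188, −4377]]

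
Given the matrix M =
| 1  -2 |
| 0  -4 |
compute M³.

[[1, -26], [0, -64]]

M² = [[1, 6], [0, 16]]
M³ = [[1, -26], [0, -64]]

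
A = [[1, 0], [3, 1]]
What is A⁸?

[[1, 0], [24, 1]]

A = I + N where N = [[0, 0], [3, 0]] is strictly lower-triangular, so N² = 0.
(I + N)⁸ = I + 8·N = [[1, 0], [24, 1]].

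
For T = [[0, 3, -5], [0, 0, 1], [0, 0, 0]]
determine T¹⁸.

[[0, 0, 0], [0, 0, 0], [0, 0, 0]]

T is strictly triangular, hence nilpotent: T³ = 0, so T¹⁸ = 0.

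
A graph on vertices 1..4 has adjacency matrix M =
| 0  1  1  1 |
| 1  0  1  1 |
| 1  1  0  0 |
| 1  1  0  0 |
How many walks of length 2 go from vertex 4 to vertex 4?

2

The number of length-2 walks from vertex 4 to vertex 4 is entry (4,4) of M², where M is the adjacency matrix.
M² = [[3, 2, 1, 1], [2, 3, 1, 1], [1, 1, 2, 2], [1, 1, 2, 2]]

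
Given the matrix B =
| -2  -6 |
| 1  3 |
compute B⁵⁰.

B² = B (a projection; rank 1, trace 1), so B⁵⁰ = B.

[[-2, -6], [1, 3]]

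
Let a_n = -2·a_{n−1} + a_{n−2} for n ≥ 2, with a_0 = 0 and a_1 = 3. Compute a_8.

-1224

With companion matrix T = [[-2, 1], [1, 0]], [a_n, a_{n−1}]ᵀ = T·[a_{n−1}, a_{n−2}]ᵀ, so [a_8, a_7]ᵀ = T⁷·[a_1, a_0]ᵀ.
T⁷ = [[-408, 169], [169, -70]], giving [a_8, a_7]ᵀ = [[-1224], [507]].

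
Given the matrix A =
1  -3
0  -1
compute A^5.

A² = I (check: tr A = 0 and det A = -1), so A^5 = A since 5 is odd.

[[1, -3], [0, -1]]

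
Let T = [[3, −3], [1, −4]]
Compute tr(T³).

T² = [[6, 3], [−1, 13]]
T³ = [[21, −30], [10, −49]]

−28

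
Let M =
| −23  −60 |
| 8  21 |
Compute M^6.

tr M = −2 and det M = −3, so the characteristic polynomial is λ² − (−2)λ + (−3) with roots −3 and 1.
Eigenvectors give P = [[−3, −5], [1, 2]] with P⁻¹ = [[−2, −5], [1, 3]], and M = P·diag(−3, 1)·P⁻¹.
Then M^6 = P·diag(729, 1)·P⁻¹ = [[−2187, −5], [729, 2]] · [[−2, −5], [1, 3]] = [[4369, 10920], [−1456, −3639]].

[[4369, 10920], [−1456, −3639]]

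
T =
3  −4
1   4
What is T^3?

T^2 = [[5, −28], [7, 12]]
T^3 = [[−13, −132], [33, 20]]

[[−13, −132], [33, 20]]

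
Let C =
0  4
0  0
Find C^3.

C is strictly triangular, hence nilpotent: C^2 = 0, so C^3 = 0.

[[0, 0], [0, 0]]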